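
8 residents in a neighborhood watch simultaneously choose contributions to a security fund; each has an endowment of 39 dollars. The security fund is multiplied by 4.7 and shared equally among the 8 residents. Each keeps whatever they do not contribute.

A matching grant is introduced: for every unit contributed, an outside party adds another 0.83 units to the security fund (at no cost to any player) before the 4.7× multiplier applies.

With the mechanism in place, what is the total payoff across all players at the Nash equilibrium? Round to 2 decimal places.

The effective private return per unit is now 4.7 × 1.83 / 8 = 1.0751 > 1, so every player's dominant strategy flips to full contribution.
So the Nash equilibrium is full contribution by all 8; the group earns 4.7 × 1.83 × 312 = 2683.51.

2683.51 dollars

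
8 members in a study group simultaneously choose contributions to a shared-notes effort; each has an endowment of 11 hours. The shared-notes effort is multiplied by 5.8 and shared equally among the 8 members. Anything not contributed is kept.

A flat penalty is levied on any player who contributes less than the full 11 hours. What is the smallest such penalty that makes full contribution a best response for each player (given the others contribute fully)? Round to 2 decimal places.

Given the others contribute fully, the best deviation is to contribute 0 (any partial contribution still incurs the fine and gives up units whose private return 0.7250 is below 1).
Deviating from 11 to 0 saves 11 hours but forfeits the deviator's share of the drop in the shared-notes effort: 5.8/8 × 11 = 7.97.
So the deviation gain is 11 − 7.97 = 3.03, and the fine must be at least 3.03 hours to wipe it out.

3.03 hours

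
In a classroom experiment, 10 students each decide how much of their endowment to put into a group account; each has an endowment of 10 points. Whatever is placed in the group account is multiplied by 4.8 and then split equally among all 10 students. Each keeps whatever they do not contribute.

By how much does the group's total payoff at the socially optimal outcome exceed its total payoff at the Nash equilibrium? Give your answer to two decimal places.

Each contributed unit returns 4.8/10 = 0.4800 to its contributor — below 1 — so contributing 0 is dominant for every player. At the Nash equilibrium everyone keeps their 10, and the group total is 10 × 10 = 100.
Each contributed unit returns 4.800 to the group as a whole (0.4800 to each of 10 players), which exceeds 1, so the social optimum is full contribution: group total = 4.800 × 100 = 480.00.
Efficiency loss = 480.00 − 100 = 380.00.

380.00 points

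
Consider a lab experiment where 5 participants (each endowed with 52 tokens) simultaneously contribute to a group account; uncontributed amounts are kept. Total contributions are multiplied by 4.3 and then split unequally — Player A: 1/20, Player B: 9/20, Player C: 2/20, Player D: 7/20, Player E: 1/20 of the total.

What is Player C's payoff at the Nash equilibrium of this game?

Each unit j contributes comes back to j as 4.3 × (j's share), so j prefers to contribute only if that share exceeds 1/4.3 = 0.2326; otherwise keeping the unit dominates.
Player B and Player D are above the threshold, contributing 52 each; the remaining 3 contribute 0. Total contributed: 104.
Player C keeps 52 and receives 4.3 × 104 × 2/20 = 44.72 from the group account, for a payoff of 96.72.

96.72 tokens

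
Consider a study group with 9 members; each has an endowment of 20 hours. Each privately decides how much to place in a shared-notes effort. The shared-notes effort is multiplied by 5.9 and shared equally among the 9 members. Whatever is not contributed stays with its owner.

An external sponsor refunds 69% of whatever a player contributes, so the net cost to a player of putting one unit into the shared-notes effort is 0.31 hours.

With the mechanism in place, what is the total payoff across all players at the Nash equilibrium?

1186.20 hours

With the mechanism, a contributed unit returns (5.9/9) / 0.31 = 2.1147 per unit of net cost to the contributor — now above 1 — so contributing fully is weakly dominant for every player.
So the Nash equilibrium is full contribution by all 9; the group earns 9 × (20 × 0.69 + 5.9 × 20) = 1186.20.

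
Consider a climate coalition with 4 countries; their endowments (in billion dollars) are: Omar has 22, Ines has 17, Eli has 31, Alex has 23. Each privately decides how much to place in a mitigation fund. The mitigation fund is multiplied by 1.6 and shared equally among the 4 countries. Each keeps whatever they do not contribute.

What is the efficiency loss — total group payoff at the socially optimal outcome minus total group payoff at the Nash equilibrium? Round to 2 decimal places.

55.80 billion dollars

The private return per contributed unit is 1.6/4 = 0.4000 < 1 for every player regardless of endowment, so the Nash equilibrium is zero contribution and the group total is Σ E_j = 22 + 17 + 31 + 23 = 93.
Each contributed unit returns 1.600 to the group, so the social optimum is full contribution by everyone: group total = 1.600 × 93 = 148.80.
Efficiency loss = (1.600 − 1) × 93 = 55.80.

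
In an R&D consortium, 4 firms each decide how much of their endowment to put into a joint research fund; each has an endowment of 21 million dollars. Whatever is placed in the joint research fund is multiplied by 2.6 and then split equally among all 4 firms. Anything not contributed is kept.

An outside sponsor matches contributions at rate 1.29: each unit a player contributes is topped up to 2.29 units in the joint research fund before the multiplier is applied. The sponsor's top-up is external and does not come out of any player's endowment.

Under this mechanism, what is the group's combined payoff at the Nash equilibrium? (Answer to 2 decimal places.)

With the mechanism, a contributed unit returns 2.6 × 2.29 / 4 = 1.4885 per unit of net cost to the contributor — now above 1 — so contributing fully is weakly dominant for every player.
So the Nash equilibrium is full contribution by all 4; the group earns 2.6 × 2.29 × 84 = 500.14.

500.14 million dollars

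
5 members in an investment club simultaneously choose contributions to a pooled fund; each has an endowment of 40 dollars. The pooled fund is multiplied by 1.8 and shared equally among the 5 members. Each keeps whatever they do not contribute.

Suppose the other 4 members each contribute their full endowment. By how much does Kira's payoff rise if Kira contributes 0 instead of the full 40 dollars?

Switching from a contribution of 40 to 0 lets Kira keep an extra 40 dollars, but lowers the pooled fund by 40, which costs Kira their own share of that drop: 1.8/5 × 40 = 14.40.
Net gain = 40 − 14.40 = 25.60. The private return per contributed unit (0.3600) is below 1, so free-riding is indeed the best response regardless of what the others do.

25.60 dollars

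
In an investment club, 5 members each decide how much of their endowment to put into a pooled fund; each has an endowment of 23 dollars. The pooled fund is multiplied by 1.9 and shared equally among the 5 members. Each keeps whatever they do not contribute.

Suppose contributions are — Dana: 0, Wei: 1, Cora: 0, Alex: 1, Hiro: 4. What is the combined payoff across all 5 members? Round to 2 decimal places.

120.40 dollars

Total contributed: 0 + 1 + 0 + 1 + 4 = 6; total kept: 5 × 23 − 6 = 109.
The pooled fund pays out 1.9 × 6 = 11.40 in aggregate.
Group total = 109 + 11.40 = 120.40.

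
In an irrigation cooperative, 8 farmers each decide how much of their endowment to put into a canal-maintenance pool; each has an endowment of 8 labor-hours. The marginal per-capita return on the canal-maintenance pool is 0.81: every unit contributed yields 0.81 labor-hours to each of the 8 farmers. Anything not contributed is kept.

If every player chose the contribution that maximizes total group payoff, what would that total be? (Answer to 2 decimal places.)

414.72 labor-hours

Each contributed unit returns 6.480 to the group as a whole (0.81 to each of 8 players), which exceeds 1, so the social optimum is full contribution: group total = 6.480 × 64 = 414.72.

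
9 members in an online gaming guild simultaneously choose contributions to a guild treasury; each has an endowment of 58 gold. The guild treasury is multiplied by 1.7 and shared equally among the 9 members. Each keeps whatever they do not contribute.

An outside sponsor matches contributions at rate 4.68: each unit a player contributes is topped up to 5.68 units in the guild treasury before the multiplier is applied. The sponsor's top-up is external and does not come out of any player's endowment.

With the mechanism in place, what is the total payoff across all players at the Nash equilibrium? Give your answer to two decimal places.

5040.43 gold

With the mechanism, a contributed unit returns 1.7 × 5.68 / 9 = 1.0729 per unit of net cost to the contributor — now above 1 — so contributing fully is weakly dominant for every player.
At the Nash equilibrium everyone contributes 58. Group total payoff = 1.7 × 5.68 × 522 = 5040.43.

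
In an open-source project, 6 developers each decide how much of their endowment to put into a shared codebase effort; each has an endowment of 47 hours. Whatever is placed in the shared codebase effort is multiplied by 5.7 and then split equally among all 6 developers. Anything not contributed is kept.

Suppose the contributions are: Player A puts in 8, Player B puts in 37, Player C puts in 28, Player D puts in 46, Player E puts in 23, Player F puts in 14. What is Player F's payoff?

Total contributed: 8 + 37 + 28 + 46 + 23 + 14 = 156.
Each receives 5.7 × 156 / 6 = 148.20 from the shared codebase effort.
Player F keeps 47 − 14 = 33, so Player F's payoff is 33 + 148.20 = 181.20.

181.20 hours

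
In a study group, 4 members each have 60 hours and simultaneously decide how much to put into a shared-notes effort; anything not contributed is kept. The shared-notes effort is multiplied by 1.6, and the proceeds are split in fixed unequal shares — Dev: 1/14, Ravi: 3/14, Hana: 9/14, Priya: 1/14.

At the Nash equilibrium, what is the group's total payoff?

Each unit j contributes comes back to j as 1.6 × (j's share), so j prefers to contribute only if that share exceeds 1/1.6 = 0.6250; otherwise keeping the unit dominates.
The only share above 0.6250 is Hana's 9/14, contributing 60; the remaining 3 contribute 0. Total contributed: 60.
The shared-notes effort pays out 1.6 × 60 = 96.00 in total (split across the unequal shares, but the aggregate is all that matters for the group sum).
The 3 free-riders keep 60 each, adding 180. Group total = 180 + 96.00 = 276.00.

276.00 hours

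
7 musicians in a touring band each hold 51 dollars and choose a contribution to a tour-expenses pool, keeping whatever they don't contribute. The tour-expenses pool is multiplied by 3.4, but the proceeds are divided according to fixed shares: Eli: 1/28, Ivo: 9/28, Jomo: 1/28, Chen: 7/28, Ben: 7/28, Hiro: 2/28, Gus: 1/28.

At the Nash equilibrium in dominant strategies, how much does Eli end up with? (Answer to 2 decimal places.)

57.19 dollars

Player j's private return per contributed unit is 3.4 × (j's share). Contributing is weakly dominant for j when that share is at least 1/3.4 = 0.2941, and contributing 0 is dominant otherwise.
Only Ivo (9/28) clears that bar, contributing 51; the remaining 6 contribute 0. Total contributed: 51.
Eli keeps 51 and receives 3.4 × 51 × 1/28 = 6.19 from the tour-expenses pool, for a payoff of 57.19.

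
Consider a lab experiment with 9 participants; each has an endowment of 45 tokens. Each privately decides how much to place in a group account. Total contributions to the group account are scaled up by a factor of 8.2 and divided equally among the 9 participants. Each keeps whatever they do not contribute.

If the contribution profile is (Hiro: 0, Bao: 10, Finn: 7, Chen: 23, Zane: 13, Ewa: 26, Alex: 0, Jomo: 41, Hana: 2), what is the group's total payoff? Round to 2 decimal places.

Total contributed: 0 + 10 + 7 + 23 + 13 + 26 + 0 + 41 + 2 = 122; total kept: 9 × 45 − 122 = 283.
The group account pays out 8.2 × 122 = 1000.40 in aggregate.
Group total = 283 + 1000.40 = 1283.40.

1283.40 tokens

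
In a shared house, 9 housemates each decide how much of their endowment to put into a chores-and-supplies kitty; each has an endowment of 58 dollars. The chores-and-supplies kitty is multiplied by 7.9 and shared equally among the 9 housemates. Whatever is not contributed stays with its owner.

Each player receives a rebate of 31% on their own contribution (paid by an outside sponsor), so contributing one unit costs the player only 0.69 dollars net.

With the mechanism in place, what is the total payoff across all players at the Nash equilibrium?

Under the mechanism each unit contributed yields (7.9/9) / 0.69 = 1.2721 back to its contributor per unit of net cost, which exceeds 1, making full contribution the dominant choice for everyone.
At the Nash equilibrium everyone contributes 58. Group total payoff = 9 × (58 × 0.31 + 7.9 × 58) = 4285.62.

4285.62 dollars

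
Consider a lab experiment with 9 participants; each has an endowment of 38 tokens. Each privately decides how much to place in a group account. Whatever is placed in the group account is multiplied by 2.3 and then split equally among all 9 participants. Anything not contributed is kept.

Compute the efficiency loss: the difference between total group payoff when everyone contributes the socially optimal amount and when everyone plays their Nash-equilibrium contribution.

444.60 tokens

Each contributed unit returns 2.3/9 = 0.2556 to its contributor — below 1 — so contributing 0 is dominant for every player. At the Nash equilibrium everyone keeps their 38, and the group total is 9 × 38 = 342.
Each contributed unit returns 2.300 to the group as a whole (0.2556 to each of 9 players), which exceeds 1, so the social optimum is full contribution: group total = 2.300 × 342 = 786.60.
Efficiency loss = 786.60 − 342 = 444.60.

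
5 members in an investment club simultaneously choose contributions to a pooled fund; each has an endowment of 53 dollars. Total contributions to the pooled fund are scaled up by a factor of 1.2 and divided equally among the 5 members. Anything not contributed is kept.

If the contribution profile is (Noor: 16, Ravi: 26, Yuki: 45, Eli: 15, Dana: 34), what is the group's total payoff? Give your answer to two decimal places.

Total contributed: 16 + 26 + 45 + 15 + 34 = 136; total kept: 5 × 53 − 136 = 129.
The pooled fund pays out 1.2 × 136 = 163.20 in aggregate.
Group total = 129 + 163.20 = 292.20.

292.20 dollars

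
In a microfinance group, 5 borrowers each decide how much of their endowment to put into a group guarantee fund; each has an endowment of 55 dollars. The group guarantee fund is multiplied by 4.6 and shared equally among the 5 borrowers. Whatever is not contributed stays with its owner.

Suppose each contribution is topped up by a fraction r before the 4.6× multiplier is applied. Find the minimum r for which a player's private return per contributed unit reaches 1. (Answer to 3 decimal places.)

0.087

With matching at rate r, one contributed unit becomes (1 + r) in the group guarantee fund and returns 4.6 × (1 + r) / 5 to the contributor.
Setting this equal to 1: 1 + r = 5/4.6 = 1.0870.
So the minimum matching rate is r = 1.0870 − 1 = 0.087.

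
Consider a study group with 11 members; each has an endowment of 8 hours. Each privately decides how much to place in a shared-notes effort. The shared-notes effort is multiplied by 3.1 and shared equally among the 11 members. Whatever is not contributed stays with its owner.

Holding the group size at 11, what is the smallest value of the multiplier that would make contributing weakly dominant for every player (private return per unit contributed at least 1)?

11

A contributed unit returns (multiplier)/11 to its contributor.
This reaches 1 exactly when the multiplier is 11.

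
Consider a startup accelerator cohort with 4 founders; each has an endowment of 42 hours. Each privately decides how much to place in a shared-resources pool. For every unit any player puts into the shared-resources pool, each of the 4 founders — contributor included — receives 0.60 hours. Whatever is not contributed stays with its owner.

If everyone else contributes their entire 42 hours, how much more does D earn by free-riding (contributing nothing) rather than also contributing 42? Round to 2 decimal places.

16.80 hours

Switching from a contribution of 42 to 0 lets D keep an extra 42 hours, but lowers the shared-resources pool by 42, which costs D their own share of that drop: 0.60 × 42 = 25.20.
Net gain = 42 − 25.20 = 16.80. The private return per contributed unit (0.60) is below 1, so free-riding is indeed the best response regardless of what the others do.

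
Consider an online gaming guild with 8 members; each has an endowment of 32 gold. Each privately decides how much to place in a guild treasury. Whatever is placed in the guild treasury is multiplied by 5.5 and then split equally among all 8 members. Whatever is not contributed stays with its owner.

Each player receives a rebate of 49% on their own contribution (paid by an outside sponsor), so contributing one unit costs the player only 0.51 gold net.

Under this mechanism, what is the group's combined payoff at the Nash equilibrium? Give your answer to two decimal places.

Under the mechanism each unit contributed yields (5.5/8) / 0.51 = 1.3480 back to its contributor per unit of net cost, which exceeds 1, making full contribution the dominant choice for everyone.
So the Nash equilibrium is full contribution by all 8; the group earns 8 × (32 × 0.49 + 5.5 × 32) = 1533.44.

1533.44 gold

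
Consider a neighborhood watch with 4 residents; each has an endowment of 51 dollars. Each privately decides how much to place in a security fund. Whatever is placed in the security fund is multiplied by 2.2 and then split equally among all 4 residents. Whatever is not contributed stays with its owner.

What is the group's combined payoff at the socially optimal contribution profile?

Each contributed unit returns 2.200 to the group as a whole (0.5500 to each of 4 players), which exceeds 1, so the social optimum is full contribution: group total = 2.200 × 204 = 448.80.

448.80 dollars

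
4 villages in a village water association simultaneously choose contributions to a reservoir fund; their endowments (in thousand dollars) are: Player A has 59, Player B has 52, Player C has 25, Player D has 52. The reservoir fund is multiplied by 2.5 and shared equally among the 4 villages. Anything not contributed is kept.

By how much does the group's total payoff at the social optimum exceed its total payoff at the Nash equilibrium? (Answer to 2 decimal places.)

282.00 thousand dollars

The private return per contributed unit is 2.5/4 = 0.6250 < 1 for every player regardless of endowment, so the Nash equilibrium is zero contribution and the group total is Σ E_j = 59 + 52 + 25 + 52 = 188.
Each contributed unit returns 2.500 to the group, so the social optimum is full contribution by everyone: group total = 2.500 × 188 = 470.00.
Efficiency loss = (2.500 − 1) × 188 = 282.00.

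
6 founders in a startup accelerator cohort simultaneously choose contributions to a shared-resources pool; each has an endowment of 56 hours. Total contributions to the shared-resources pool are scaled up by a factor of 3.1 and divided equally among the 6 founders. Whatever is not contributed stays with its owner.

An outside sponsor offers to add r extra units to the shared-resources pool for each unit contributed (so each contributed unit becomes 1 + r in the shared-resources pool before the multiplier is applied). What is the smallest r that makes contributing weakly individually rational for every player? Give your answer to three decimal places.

With matching at rate r, one contributed unit becomes (1 + r) in the shared-resources pool and returns 3.1 × (1 + r) / 6 to the contributor.
Setting this equal to 1: 1 + r = 6/3.1 = 1.9355.
So the minimum matching rate is r = 1.9355 − 1 = 0.935.

0.935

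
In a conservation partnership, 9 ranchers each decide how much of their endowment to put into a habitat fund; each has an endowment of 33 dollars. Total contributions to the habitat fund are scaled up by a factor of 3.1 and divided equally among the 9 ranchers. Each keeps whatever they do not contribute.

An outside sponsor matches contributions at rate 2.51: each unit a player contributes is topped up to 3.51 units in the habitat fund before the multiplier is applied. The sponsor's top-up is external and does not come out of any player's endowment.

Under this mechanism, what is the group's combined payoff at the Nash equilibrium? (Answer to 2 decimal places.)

Under the mechanism each unit contributed yields 3.1 × 3.51 / 9 = 1.2090 back to its contributor per unit of net cost, which exceeds 1, making full contribution the dominant choice for everyone.
At the Nash equilibrium everyone contributes 33. Group total payoff = 3.1 × 3.51 × 297 = 3231.66.

3231.66 dollars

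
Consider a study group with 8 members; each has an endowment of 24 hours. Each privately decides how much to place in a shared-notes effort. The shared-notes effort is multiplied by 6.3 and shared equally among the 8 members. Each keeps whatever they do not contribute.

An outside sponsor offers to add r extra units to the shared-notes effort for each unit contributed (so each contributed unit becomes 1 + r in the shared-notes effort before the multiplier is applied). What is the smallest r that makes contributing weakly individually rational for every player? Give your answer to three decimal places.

With matching at rate r, one contributed unit becomes (1 + r) in the shared-notes effort and returns 6.3 × (1 + r) / 8 to the contributor.
Setting this equal to 1: 1 + r = 8/6.3 = 1.2698.
So the minimum matching rate is r = 1.2698 − 1 = 0.270.

0.270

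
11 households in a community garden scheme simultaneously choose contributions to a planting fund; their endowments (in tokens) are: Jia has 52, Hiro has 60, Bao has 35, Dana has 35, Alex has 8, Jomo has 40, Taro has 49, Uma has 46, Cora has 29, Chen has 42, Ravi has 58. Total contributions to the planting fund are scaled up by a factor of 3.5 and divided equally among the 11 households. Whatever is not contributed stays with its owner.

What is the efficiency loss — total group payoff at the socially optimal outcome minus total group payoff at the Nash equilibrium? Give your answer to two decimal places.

1135.00 tokens

The private return per contributed unit is 3.5/11 = 0.3182 < 1 for every player regardless of endowment, so the Nash equilibrium is zero contribution and the group total is Σ E_j = 52 + 60 + 35 + 35 + 8 + 40 + 49 + 46 + 29 + 42 + 58 = 454.
Each contributed unit returns 3.500 to the group, so the social optimum is full contribution by everyone: group total = 3.500 × 454 = 1589.00.
Efficiency loss = (3.500 − 1) × 454 = 1135.00.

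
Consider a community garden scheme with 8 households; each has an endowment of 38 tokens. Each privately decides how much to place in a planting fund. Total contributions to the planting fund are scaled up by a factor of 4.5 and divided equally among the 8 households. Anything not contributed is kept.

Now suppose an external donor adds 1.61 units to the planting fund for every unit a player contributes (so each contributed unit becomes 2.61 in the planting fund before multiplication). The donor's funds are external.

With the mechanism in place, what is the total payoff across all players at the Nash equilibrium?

3570.48 tokens

The effective private return per unit is now 4.5 × 2.61 / 8 = 1.4681 > 1, so every player's dominant strategy flips to full contribution.
So the Nash equilibrium is full contribution by all 8; the group earns 4.5 × 2.61 × 304 = 3570.48.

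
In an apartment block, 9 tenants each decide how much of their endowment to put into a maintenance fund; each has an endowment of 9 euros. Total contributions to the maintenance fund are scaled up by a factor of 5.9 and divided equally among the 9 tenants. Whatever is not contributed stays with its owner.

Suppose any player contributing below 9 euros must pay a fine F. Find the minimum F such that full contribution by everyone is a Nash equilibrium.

3.10 euros

Given the others contribute fully, the best deviation is to contribute 0 (any partial contribution still incurs the fine and gives up units whose private return 0.6556 is below 1).
Deviating from 9 to 0 saves 9 euros but forfeits the deviator's share of the drop in the maintenance fund: 5.9/9 × 9 = 5.90.
So the deviation gain is 9 − 5.90 = 3.10, and the fine must be at least 3.10 euros to wipe it out.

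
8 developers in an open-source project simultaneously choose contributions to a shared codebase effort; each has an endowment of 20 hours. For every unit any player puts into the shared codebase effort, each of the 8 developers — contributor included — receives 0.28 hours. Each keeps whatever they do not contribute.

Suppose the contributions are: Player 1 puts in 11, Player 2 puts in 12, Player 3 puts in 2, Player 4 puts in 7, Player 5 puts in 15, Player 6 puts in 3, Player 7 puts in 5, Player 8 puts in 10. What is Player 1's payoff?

27.20 hours

Total contributed: 11 + 12 + 2 + 7 + 15 + 3 + 5 + 10 = 65.
Each receives 0.28 × 65 = 18.20 from the shared codebase effort.
Player 1 keeps 20 − 11 = 9, so Player 1's payoff is 9 + 18.20 = 27.20.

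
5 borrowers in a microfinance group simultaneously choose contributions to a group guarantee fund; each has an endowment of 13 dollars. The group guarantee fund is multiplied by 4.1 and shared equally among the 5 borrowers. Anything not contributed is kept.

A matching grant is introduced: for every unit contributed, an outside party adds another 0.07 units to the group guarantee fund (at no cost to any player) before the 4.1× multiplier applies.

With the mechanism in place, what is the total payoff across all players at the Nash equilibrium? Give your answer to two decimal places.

65.00 dollars

Even with the mechanism, each unit contributed returns only 4.1 × 1.07 / 5 = 0.8774 per unit of net cost, so contributing nothing is still dominant.
At the Nash equilibrium no one contributes; group total payoff = 5 × 13 = 65.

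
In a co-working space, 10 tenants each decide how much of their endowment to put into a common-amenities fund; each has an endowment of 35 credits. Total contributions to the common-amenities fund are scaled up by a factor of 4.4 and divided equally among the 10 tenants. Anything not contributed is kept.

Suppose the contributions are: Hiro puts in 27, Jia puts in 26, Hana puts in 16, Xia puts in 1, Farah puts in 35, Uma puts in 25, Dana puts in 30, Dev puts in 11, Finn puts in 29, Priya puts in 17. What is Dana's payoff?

Total contributed: 27 + 26 + 16 + 1 + 35 + 25 + 30 + 11 + 29 + 17 = 217.
Each receives 4.4 × 217 / 10 = 95.48 from the common-amenities fund.
Dana keeps 35 − 30 = 5, so Dana's payoff is 5 + 95.48 = 100.48.

100.48 credits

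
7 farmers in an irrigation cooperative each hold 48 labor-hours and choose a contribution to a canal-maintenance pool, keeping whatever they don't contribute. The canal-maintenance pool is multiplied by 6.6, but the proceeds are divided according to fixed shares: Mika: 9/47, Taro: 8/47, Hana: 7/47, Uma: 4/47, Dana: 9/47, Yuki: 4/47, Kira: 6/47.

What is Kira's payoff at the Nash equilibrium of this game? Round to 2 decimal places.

Player j's private return per contributed unit is 6.6 × (j's share). Contributing is weakly dominant for j when that share is at least 1/6.6 = 0.1515, and contributing 0 is dominant otherwise.
Mika, Taro and Dana are above the threshold, contributing 48 each; the remaining 4 contribute 0. Total contributed: 144.
Kira keeps 48 and receives 6.6 × 144 × 6/47 = 121.33 from the canal-maintenance pool, for a payoff of 169.33.

169.33 labor-hours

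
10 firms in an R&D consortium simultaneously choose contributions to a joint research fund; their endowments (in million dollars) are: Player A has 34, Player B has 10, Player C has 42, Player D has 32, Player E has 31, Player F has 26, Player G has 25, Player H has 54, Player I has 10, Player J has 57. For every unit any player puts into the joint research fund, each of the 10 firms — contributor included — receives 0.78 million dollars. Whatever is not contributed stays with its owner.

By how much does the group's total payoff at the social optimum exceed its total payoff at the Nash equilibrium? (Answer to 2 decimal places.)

The private return per contributed unit is 0.78 < 1 for everyone, so the Nash equilibrium is zero contribution and the group total is Σ E_j = 34 + 10 + 42 + 32 + 31 + 26 + 25 + 54 + 10 + 57 = 321.
Each contributed unit returns 7.800 to the group, so the social optimum is full contribution by everyone: group total = 7.800 × 321 = 2503.80.
Efficiency loss = (7.800 − 1) × 321 = 2182.80.

2182.80 million dollars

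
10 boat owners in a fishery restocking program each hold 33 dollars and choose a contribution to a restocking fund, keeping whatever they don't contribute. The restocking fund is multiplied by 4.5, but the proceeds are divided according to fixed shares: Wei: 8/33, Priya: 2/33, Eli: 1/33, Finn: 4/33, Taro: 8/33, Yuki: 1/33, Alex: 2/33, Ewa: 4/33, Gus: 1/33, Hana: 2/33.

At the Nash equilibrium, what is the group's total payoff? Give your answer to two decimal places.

561.00 dollars

For player j, contributing a unit is worthwhile iff 4.5 × (j's share) ≥ 1, i.e. iff j's share is at least 0.2222.
Wei and Taro clear that bar, contributing 33 each; the remaining 8 contribute 0. Total contributed: 66.
The restocking fund pays out 4.5 × 66 = 297.00 in total (split across the unequal shares, but the aggregate is all that matters for the group sum).
The 8 free-riders keep 33 each, adding 264. Group total = 264 + 297.00 = 561.00.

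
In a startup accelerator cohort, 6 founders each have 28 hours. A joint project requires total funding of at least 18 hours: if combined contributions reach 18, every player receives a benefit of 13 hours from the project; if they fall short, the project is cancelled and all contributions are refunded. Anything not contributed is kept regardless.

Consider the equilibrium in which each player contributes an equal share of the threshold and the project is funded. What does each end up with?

38 hours

Equal share of the threshold: 18/6 = 3.
At this profile no one gains by cutting their contribution: any cut drops the total below 18, the project is cancelled, contributions are refunded, and the deviator ends with 28, which is less than 28 − 3 + 13 = 38. Contributing more than 3 just wastes the excess. So contributing exactly 3 is a best response.
Each player's payoff: 28 − 3 + 13 = 38.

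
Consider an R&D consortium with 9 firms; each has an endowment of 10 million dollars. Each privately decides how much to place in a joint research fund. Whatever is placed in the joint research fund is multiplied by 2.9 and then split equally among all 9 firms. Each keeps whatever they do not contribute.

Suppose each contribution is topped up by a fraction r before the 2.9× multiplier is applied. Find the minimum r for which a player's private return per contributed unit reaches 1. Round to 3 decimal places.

2.103

With matching at rate r, one contributed unit becomes (1 + r) in the joint research fund and returns 2.9 × (1 + r) / 9 to the contributor.
Setting this equal to 1: 1 + r = 9/2.9 = 3.1034.
So the minimum matching rate is r = 3.1034 − 1 = 2.103.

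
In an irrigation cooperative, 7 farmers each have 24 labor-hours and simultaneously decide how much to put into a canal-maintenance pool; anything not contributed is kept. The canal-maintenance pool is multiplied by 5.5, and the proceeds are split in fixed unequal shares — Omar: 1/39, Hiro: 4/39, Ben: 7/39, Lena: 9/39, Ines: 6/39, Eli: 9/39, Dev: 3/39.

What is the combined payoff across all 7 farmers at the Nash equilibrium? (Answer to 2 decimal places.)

For player j, contributing a unit is worthwhile iff 5.5 × (j's share) ≥ 1, i.e. iff j's share is at least 0.1818.
Lena and Eli clear that bar, contributing 24 each; the remaining 5 contribute 0. Total contributed: 48.
The canal-maintenance pool pays out 5.5 × 48 = 264.00 in total (split across the unequal shares, but the aggregate is all that matters for the group sum).
The 5 free-riders keep 24 each, adding 120. Group total = 120 + 264.00 = 384.00.

384.00 labor-hours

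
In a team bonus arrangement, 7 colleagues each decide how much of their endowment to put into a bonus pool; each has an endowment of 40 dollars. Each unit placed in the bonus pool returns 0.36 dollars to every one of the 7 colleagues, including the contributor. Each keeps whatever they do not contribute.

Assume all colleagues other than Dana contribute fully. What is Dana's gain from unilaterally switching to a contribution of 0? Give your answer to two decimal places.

25.60 dollars

Switching from a contribution of 40 to 0 lets Dana keep an extra 40 dollars, but lowers the bonus pool by 40, which costs Dana their own share of that drop: 0.36 × 40 = 14.40.
Net gain = 40 − 14.40 = 25.60. The private return per contributed unit (0.36) is below 1, so free-riding is indeed the best response regardless of what the others do.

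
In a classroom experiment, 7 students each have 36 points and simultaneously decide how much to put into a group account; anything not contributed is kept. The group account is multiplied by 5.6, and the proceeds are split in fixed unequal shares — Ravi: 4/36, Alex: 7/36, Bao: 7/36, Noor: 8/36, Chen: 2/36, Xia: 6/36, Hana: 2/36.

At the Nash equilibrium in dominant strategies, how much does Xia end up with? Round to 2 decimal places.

A player with share s gets back 5.6·s per unit contributed, so full contribution is dominant for anyone with s > 1/5.6 = 0.1786 and zero contribution is dominant for anyone below.
Alex, Bao and Noor clear that bar, contributing 36 each; the remaining 4 contribute 0. Total contributed: 108.
Xia keeps 36 and receives 5.6 × 108 × 6/36 = 100.80 from the group account, for a payoff of 136.80.

136.80 points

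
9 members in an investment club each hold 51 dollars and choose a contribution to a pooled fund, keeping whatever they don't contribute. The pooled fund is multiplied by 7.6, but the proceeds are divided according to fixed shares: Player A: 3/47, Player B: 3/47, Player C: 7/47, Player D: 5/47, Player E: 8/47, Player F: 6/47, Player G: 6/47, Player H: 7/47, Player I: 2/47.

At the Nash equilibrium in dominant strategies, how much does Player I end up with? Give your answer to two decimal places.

100.48 dollars

For player j, contributing a unit is worthwhile iff 7.6 × (j's share) ≥ 1, i.e. iff j's share is at least 0.1316.
Player C, Player E and Player H are above the threshold, contributing 51 each; the remaining 6 contribute 0. Total contributed: 153.
Player I keeps 51 and receives 7.6 × 153 × 2/47 = 49.48 from the pooled fund, for a payoff of 100.48.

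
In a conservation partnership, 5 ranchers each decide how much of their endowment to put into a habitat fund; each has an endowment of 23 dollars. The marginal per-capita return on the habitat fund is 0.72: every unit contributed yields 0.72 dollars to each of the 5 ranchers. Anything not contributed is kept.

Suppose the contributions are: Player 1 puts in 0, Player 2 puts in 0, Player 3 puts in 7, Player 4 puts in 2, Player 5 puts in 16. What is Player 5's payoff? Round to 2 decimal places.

Total contributed: 0 + 0 + 7 + 2 + 16 = 25.
Each receives 0.72 × 25 = 18.00 from the habitat fund.
Player 5 keeps 23 − 16 = 7, so Player 5's payoff is 7 + 18.00 = 25.00.

25.00 dollars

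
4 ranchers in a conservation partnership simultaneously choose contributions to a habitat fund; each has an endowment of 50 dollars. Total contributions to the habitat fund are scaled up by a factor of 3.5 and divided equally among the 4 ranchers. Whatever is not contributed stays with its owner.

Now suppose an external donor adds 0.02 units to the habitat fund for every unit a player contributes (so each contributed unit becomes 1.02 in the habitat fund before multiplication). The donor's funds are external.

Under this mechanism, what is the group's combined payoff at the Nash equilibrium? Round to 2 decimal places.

200.00 dollars

Even with the mechanism, each unit contributed returns only 3.5 × 1.02 / 4 = 0.8925 per unit of net cost, so contributing nothing is still dominant.
Everyone keeps their endowment and the group total is 4 × 50 = 200.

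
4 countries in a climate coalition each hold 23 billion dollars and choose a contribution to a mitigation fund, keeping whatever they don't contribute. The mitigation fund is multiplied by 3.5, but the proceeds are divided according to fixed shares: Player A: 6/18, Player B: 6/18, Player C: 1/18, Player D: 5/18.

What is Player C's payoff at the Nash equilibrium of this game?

31.94 billion dollars

For player j, contributing a unit is worthwhile iff 3.5 × (j's share) ≥ 1, i.e. iff j's share is at least 0.2857.
Player A and Player B are above the threshold, contributing 23 each; the remaining 2 contribute 0. Total contributed: 46.
Player C keeps 23 and receives 3.5 × 46 × 1/18 = 8.94 from the mitigation fund, for a payoff of 31.94.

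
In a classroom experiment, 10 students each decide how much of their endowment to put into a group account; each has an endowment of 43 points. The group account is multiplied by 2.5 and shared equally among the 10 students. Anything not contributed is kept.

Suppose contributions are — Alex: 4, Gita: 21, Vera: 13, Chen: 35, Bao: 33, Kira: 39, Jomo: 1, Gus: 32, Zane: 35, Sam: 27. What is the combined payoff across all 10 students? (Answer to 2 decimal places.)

790.00 points

Total contributed: 4 + 21 + 13 + 35 + 33 + 39 + 1 + 32 + 35 + 27 = 240; total kept: 10 × 43 − 240 = 190.
The group account pays out 2.5 × 240 = 600.00 in aggregate.
Group total = 190 + 600.00 = 790.00.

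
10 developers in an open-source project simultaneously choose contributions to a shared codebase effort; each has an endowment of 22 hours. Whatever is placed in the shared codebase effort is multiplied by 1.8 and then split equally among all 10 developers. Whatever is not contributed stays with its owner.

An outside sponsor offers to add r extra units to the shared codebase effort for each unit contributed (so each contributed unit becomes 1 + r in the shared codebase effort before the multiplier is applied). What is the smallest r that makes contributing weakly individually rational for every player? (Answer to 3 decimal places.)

4.556

With matching at rate r, one contributed unit becomes (1 + r) in the shared codebase effort and returns 1.8 × (1 + r) / 10 to the contributor.
Setting this equal to 1: 1 + r = 10/1.8 = 5.5556.
So the minimum matching rate is r = 5.5556 − 1 = 4.556.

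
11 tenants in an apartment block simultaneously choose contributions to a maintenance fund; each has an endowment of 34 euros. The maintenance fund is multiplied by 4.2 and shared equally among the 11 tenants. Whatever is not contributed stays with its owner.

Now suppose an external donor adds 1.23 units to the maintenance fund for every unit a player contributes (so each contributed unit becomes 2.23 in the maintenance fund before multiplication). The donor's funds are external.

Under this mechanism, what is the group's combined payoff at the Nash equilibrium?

374.00 euros

With the mechanism, a contributed unit returns 4.2 × 2.23 / 11 = 0.8515 per unit of net cost — still below 1 — so contributing 0 remains dominant for every player.
At the Nash equilibrium no one contributes; group total payoff = 11 × 34 = 374.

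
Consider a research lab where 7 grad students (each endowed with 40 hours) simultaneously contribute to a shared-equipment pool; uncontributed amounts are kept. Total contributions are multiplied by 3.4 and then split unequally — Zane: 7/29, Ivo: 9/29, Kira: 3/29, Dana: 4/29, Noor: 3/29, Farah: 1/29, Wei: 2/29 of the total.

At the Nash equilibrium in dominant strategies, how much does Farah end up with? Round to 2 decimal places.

44.69 hours

Each unit j contributes comes back to j as 3.4 × (j's share), so j prefers to contribute only if that share exceeds 1/3.4 = 0.2941; otherwise keeping the unit dominates.
Ivo alone (share 9/29) is above the threshold, contributing 40; the remaining 6 contribute 0. Total contributed: 40.
Farah keeps 40 and receives 3.4 × 40 × 1/29 = 4.69 from the shared-equipment pool, for a payoff of 44.69.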